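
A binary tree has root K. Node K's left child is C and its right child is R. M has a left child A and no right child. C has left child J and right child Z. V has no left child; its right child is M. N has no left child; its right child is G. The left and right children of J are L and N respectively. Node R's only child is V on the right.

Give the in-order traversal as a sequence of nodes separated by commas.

In-order visits the left subtree, then the node, then the right subtree.
At K: go left to C.
  At C: go left to J.
    At J: go left to L.
      L is a leaf — visit L.
    Visit J.
    At J: go right to N.
      At N: no left child.
      Visit N.
      At N: go right to G.
        G is a leaf — visit G.
  Visit C.
  At C: go right to Z.
    Z is a leaf — visit Z.
Visit K.
At K: go right to R.
  At R: no left child.
  Visit R.
  At R: go right to V.
    At V: no left child.
    Visit V.
    At V: go right to M.
      At M: go left to A.
        A is a leaf — visit A.
      Visit M.
      At M: no right child.

L, J, N, G, C, Z, K, R, V, A, M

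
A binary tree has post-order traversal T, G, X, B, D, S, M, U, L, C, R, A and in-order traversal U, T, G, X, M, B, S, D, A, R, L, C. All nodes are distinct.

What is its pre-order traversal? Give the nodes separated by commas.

The last element of post-order is the root; it splits in-order into left and right subtrees.
Root A: left subtree has 8 nodes {U, T, G, X, M, B, S, D}, right has 3 {R, L, C}.
  Root U: left subtree has 0 nodes { }, right has 7 {T, G, X, M, B, S, D}.
    Root M: left subtree has 3 nodes {T, G, X}, right has 3 {B, S, D}.
      Root X: left subtree has 2 nodes {T, G}, right has 0 { }.
        Root G: left subtree has 1 node {T}, right has 0 { }.
      Root S: left subtree has 1 node {B}, right has 1 {D}.
  Root R: left subtree has 0 nodes { }, right has 2 {L, C}.
    Root C: left subtree has 1 node {L}, right has 0 { }.

A, U, M, X, G, T, S, B, D, R, C, L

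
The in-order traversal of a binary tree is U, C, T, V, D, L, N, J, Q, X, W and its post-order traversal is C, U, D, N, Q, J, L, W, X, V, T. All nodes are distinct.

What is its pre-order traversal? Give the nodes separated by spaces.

The last element of post-order is the root; it splits in-order into left and right subtrees.
Root T: left subtree has 2 nodes {U, C}, right has 8 {V, D, L, N, J, Q, X, W}.
  Root U: left subtree has 0 nodes { }, right has 1 {C}.
  Root V: left subtree has 0 nodes { }, right has 7 {D, L, N, J, Q, X, W}.
    Root X: left subtree has 5 nodes {D, L, N, J, Q}, right has 1 {W}.
      Root L: left subtree has 1 node {D}, right has 3 {N, J, Q}.
        Root J: left subtree has 1 node {N}, right has 1 {Q}.

T U C V X L D J N Q W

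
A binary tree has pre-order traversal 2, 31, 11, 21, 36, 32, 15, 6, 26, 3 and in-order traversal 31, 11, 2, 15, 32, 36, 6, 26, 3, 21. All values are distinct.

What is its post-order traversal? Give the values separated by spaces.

11 31 15 32 3 26 6 36 21 2

The first element of pre-order is the root; it splits in-order into left and right subtrees.
Root 2: left subtree has 2 nodes {31, 11}, right has 7 {15, 32, 36, 6, 26, 3, 21}.
  Root 31: left subtree has 0 nodes { }, right has 1 {11}.
  Root 21: left subtree has 6 nodes {15, 32, 36, 6, 26, 3}, right has 0 { }.
    Root 36: left subtree has 2 nodes {15, 32}, right has 3 {6, 26, 3}.
      Root 32: left subtree has 1 node {15}, right has 0 { }.
      Root 6: left subtree has 0 nodes { }, right has 2 {26, 3}.
        Root 26: left subtree has 0 nodes { }, right has 1 {3}.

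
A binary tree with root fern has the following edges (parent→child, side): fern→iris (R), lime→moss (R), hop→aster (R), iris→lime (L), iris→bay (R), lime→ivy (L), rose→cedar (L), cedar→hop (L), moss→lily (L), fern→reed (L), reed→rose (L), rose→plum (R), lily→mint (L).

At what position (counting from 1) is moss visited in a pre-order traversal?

Pre-order visits the node, then its left subtree, then its right subtree.
Visit fern.
At fern: go left to reed.
  Visit reed.
  At reed: go left to rose.
    Visit rose.
    At rose: go left to cedar.
      Visit cedar.
      At cedar: go left to hop.
        Visit hop.
        At hop: no left child.
        At hop: go right to aster.
          aster is a leaf — visit aster.
      At cedar: no right child.
    At rose: go right to plum.
      plum is a leaf — visit plum.
  At reed: no right child.
At fern: go right to iris.
  Visit iris.
  At iris: go left to lime.
    Visit lime.
    At lime: go left to ivy.
      ivy is a leaf — visit ivy.
    At lime: go right to moss.
      Visit moss.
      At moss: go left to lily.
        Visit lily.
        At lily: go left to mint.
          mint is a leaf — visit mint.
        At lily: no right child.
      At moss: no right child.
  At iris: go right to bay.
    bay is a leaf — visit bay.
Full pre-order sequence: fern, reed, rose, cedar, hop, aster, plum, iris, lime, ivy, moss, lily, mint, bay.

11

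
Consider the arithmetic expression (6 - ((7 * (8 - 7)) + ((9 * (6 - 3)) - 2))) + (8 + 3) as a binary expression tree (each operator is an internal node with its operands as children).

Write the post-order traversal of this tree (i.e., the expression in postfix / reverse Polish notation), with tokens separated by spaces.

6 7 8 7 - * 9 6 3 - * 2 - + - 8 3 + +

Post-order on an expression tree gives postfix notation: for each operator, emit left operand, right operand, then the operator.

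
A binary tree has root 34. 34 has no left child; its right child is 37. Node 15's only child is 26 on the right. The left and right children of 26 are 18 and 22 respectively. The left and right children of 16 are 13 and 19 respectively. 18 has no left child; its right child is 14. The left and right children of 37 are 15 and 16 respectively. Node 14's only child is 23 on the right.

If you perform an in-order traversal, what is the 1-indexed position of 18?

3

In-order visits the left subtree, then the node, then the right subtree.
At 34: no left child.
Visit 34.
At 34: go right to 37.
  At 37: go left to 15.
    At 15: no left child.
    Visit 15.
    At 15: go right to 26.
      At 26: go left to 18.
        At 18: no left child.
        Visit 18.
        At 18: go right to 14.
          At 14: no left child.
          Visit 14.
          At 14: go right to 23.
            23 is a leaf — visit 23.
      Visit 26.
      At 26: go right to 22.
        22 is a leaf — visit 22.
  Visit 37.
  At 37: go right to 16.
    At 16: go left to 13.
      13 is a leaf — visit 13.
    Visit 16.
    At 16: go right to 19.
      19 is a leaf — visit 19.
Full in-order sequence: 34, 15, 18, 14, 23, 26, 22, 37, 13, 16, 19.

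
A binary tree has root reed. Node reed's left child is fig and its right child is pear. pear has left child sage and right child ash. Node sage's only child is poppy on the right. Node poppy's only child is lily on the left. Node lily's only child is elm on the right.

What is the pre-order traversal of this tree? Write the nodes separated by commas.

reed, fig, pear, sage, poppy, lily, elm, ash

Pre-order visits the node, then its left subtree, then its right subtree.
Visit reed.
At reed: go left to fig.
  fig is a leaf — visit fig.
At reed: go right to pear.
  Visit pear.
  At pear: go left to sage.
    Visit sage.
    At sage: no left child.
    At sage: go right to poppy.
      Visit poppy.
      At poppy: go left to lily.
        Visit lily.
        At lily: no left child.
        At lily: go right to elm.
          elm is a leaf — visit elm.
      At poppy: no right child.
  At pear: go right to ash.
    ash is a leaf — visit ash.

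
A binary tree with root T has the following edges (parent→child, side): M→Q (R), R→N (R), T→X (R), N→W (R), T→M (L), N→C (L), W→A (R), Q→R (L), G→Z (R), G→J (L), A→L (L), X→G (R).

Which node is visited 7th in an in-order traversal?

In-order visits the left subtree, then the node, then the right subtree.
At T: go left to M.
  At M: no left child.
  Visit M.
  At M: go right to Q.
    At Q: go left to R.
      At R: no left child.
      Visit R.
      At R: go right to N.
        At N: go left to C.
          C is a leaf — visit C.
        Visit N.
        At N: go right to W.
          At W: no left child.
          Visit W.
          At W: go right to A.
            At A: go left to L.
              L is a leaf — visit L.
            Visit A.
            At A: no right child.
    Visit Q.
    At Q: no right child.
Visit T.
At T: go right to X.
  At X: no left child.
  Visit X.
  At X: go right to G.
    At G: go left to J.
      J is a leaf — visit J.
    Visit G.
    At G: go right to Z.
      Z is a leaf — visit Z.
Full in-order sequence: M, R, C, N, W, L, A, Q, T, X, J, G, Z.

A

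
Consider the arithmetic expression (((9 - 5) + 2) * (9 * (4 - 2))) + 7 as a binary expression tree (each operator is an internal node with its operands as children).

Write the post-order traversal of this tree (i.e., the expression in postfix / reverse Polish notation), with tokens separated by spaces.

Post-order on an expression tree gives postfix notation: for each operator, emit left operand, right operand, then the operator.

9 5 - 2 + 9 4 2 - * * 7 +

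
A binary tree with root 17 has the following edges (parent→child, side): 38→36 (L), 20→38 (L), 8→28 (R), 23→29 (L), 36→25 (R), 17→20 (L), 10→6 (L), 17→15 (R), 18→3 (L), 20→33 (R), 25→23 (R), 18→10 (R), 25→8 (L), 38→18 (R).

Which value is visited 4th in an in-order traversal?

In-order visits the left subtree, then the node, then the right subtree.
At 17: go left to 20.
  At 20: go left to 38.
    At 38: go left to 36.
      At 36: no left child.
      Visit 36.
      At 36: go right to 25.
        At 25: go left to 8.
          At 8: no left child.
          Visit 8.
          At 8: go right to 28.
            28 is a leaf — visit 28.
        Visit 25.
        At 25: go right to 23.
          At 23: go left to 29.
            29 is a leaf — visit 29.
          Visit 23.
          At 23: no right child.
    Visit 38.
    At 38: go right to 18.
      At 18: go left to 3.
        3 is a leaf — visit 3.
      Visit 18.
      At 18: go right to 10.
        At 10: go left to 6.
          6 is a leaf — visit 6.
        Visit 10.
        At 10: no right child.
  Visit 20.
  At 20: go right to 33.
    33 is a leaf — visit 33.
Visit 17.
At 17: go right to 15.
  15 is a leaf — visit 15.
Full in-order sequence: 36, 8, 28, 25, 29, 23, 38, 3, 18, 6, 10, 20, 33, 17, 15.

25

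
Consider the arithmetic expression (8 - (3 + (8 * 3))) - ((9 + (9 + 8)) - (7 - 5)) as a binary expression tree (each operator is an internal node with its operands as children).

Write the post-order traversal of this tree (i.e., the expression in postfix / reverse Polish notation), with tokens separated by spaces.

Post-order on an expression tree gives postfix notation: for each operator, emit left operand, right operand, then the operator.

8 3 8 3 * + - 9 9 8 + + 7 5 - - -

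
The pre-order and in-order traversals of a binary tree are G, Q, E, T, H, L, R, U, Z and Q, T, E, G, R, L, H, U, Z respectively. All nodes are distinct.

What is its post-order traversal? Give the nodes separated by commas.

T, E, Q, R, L, Z, U, H, G

The first element of pre-order is the root; it splits in-order into left and right subtrees.
Root G: left subtree has 3 nodes {Q, T, E}, right has 5 {R, L, H, U, Z}.
  Root Q: left subtree has 0 nodes { }, right has 2 {T, E}.
    Root E: left subtree has 1 node {T}, right has 0 { }.
  Root H: left subtree has 2 nodes {R, L}, right has 2 {U, Z}.
    Root L: left subtree has 1 node {R}, right has 0 { }.
    Root U: left subtree has 0 nodes { }, right has 1 {Z}.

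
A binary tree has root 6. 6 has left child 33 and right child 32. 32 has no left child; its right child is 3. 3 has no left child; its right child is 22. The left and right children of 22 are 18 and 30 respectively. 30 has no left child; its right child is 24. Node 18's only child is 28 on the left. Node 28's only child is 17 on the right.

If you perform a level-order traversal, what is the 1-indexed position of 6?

Level-order visits nodes level by level from the root, left to right within each level.
Level 0: 6
Level 1: 33, 32
Level 2: 3
Level 3: 22
Level 4: 18, 30
Level 5: 28, 24
Level 6: 17
Full level-order sequence: 6, 33, 32, 3, 22, 18, 30, 28, 24, 17.

1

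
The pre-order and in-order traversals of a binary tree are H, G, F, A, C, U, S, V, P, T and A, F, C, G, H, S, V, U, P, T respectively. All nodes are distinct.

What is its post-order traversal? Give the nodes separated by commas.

The first element of pre-order is the root; it splits in-order into left and right subtrees.
Root H: left subtree has 4 nodes {A, F, C, G}, right has 5 {S, V, U, P, T}.
  Root G: left subtree has 3 nodes {A, F, C}, right has 0 { }.
    Root F: left subtree has 1 node {A}, right has 1 {C}.
  Root U: left subtree has 2 nodes {S, V}, right has 2 {P, T}.
    Root S: left subtree has 0 nodes { }, right has 1 {V}.
    Root P: left subtree has 0 nodes { }, right has 1 {T}.

A, C, F, G, V, S, T, P, U, H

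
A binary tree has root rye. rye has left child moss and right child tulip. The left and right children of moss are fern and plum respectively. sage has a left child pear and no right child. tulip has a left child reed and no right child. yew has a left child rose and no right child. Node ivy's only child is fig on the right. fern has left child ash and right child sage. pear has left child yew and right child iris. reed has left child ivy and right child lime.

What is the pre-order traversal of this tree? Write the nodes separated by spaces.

Pre-order visits the node, then its left subtree, then its right subtree.
Visit rye.
At rye: go left to moss.
  Visit moss.
  At moss: go left to fern.
    Visit fern.
    At fern: go left to ash.
      ash is a leaf — visit ash.
    At fern: go right to sage.
      Visit sage.
      At sage: go left to pear.
        Visit pear.
        At pear: go left to yew.
          Visit yew.
          At yew: go left to rose.
            rose is a leaf — visit rose.
          At yew: no right child.
        At pear: go right to iris.
          iris is a leaf — visit iris.
      At sage: no right child.
  At moss: go right to plum.
    plum is a leaf — visit plum.
At rye: go right to tulip.
  Visit tulip.
  At tulip: go left to reed.
    Visit reed.
    At reed: go left to ivy.
      Visit ivy.
      At ivy: no left child.
      At ivy: go right to fig.
        fig is a leaf — visit fig.
    At reed: go right to lime.
      lime is a leaf — visit lime.
  At tulip: no right child.

rye moss fern ash sage pear yew rose iris plum tulip reed ivy fig lime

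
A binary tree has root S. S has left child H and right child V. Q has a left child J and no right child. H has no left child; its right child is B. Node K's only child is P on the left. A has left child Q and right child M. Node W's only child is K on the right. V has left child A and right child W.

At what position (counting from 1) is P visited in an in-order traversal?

In-order visits the left subtree, then the node, then the right subtree.
At S: go left to H.
  At H: no left child.
  Visit H.
  At H: go right to B.
    B is a leaf — visit B.
Visit S.
At S: go right to V.
  At V: go left to A.
    At A: go left to Q.
      At Q: go left to J.
        J is a leaf — visit J.
      Visit Q.
      At Q: no right child.
    Visit A.
    At A: go right to M.
      M is a leaf — visit M.
  Visit V.
  At V: go right to W.
    At W: no left child.
    Visit W.
    At W: go right to K.
      At K: go left to P.
        P is a leaf — visit P.
      Visit K.
      At K: no right child.
Full in-order sequence: H, B, S, J, Q, A, M, V, W, P, K.

10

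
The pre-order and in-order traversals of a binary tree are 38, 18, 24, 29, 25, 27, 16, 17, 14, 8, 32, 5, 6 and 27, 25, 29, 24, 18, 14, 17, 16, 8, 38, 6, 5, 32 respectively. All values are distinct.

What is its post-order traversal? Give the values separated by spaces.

27 25 29 24 14 17 8 16 18 6 5 32 38

The first element of pre-order is the root; it splits in-order into left and right subtrees.
Root 38: left subtree has 9 nodes {27, 25, 29, 24, 18, 14, 17, 16, 8}, right has 3 {6, 5, 32}.
  Root 18: left subtree has 4 nodes {27, 25, 29, 24}, right has 4 {14, 17, 16, 8}.
    Root 24: left subtree has 3 nodes {27, 25, 29}, right has 0 { }.
      Root 29: left subtree has 2 nodes {27, 25}, right has 0 { }.
        Root 25: left subtree has 1 node {27}, right has 0 { }.
    Root 16: left subtree has 2 nodes {14, 17}, right has 1 {8}.
      Root 17: left subtree has 1 node {14}, right has 0 { }.
  Root 32: left subtree has 2 nodes {6, 5}, right has 0 { }.
    Root 5: left subtree has 1 node {6}, right has 0 { }.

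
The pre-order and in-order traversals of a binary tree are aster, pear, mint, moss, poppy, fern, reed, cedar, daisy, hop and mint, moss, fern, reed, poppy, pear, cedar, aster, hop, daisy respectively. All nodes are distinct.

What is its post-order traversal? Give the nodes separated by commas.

The first element of pre-order is the root; it splits in-order into left and right subtrees.
Root aster: left subtree has 7 nodes {mint, moss, fern, reed, poppy, pear, cedar}, right has 2 {hop, daisy}.
  Root pear: left subtree has 5 nodes {mint, moss, fern, reed, poppy}, right has 1 {cedar}.
    Root mint: left subtree has 0 nodes { }, right has 4 {moss, fern, reed, poppy}.
      Root moss: left subtree has 0 nodes { }, right has 3 {fern, reed, poppy}.
        Root poppy: left subtree has 2 nodes {fern, reed}, right has 0 { }.
          Root fern: left subtree has 0 nodes { }, right has 1 {reed}.
  Root daisy: left subtree has 1 node {hop}, right has 0 { }.

reed, fern, poppy, moss, mint, cedar, pear, hop, daisy, aster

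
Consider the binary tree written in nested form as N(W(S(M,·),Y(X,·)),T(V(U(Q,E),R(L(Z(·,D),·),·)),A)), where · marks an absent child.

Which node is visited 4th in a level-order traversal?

Level-order visits nodes level by level from the root, left to right within each level.
Level 0: N
Level 1: W, T
Level 2: S, Y, V, A
Level 3: M, X, U, R
Level 4: Q, E, L
Level 5: Z
Level 6: D
Full level-order sequence: N, W, T, S, Y, V, A, M, X, U, R, Q, E, L, Z, D.

S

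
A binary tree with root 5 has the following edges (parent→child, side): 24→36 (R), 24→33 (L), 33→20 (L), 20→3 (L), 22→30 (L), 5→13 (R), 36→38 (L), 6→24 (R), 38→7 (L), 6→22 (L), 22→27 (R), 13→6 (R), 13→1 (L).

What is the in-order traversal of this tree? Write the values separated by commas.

5, 1, 13, 30, 22, 27, 6, 3, 20, 33, 24, 7, 38, 36

In-order visits the left subtree, then the node, then the right subtree.
At 5: no left child.
Visit 5.
At 5: go right to 13.
  At 13: go left to 1.
    1 is a leaf — visit 1.
  Visit 13.
  At 13: go right to 6.
    At 6: go left to 22.
      At 22: go left to 30.
        30 is a leaf — visit 30.
      Visit 22.
      At 22: go right to 27.
        27 is a leaf — visit 27.
    Visit 6.
    At 6: go right to 24.
      At 24: go left to 33.
        At 33: go left to 20.
          At 20: go left to 3.
            3 is a leaf — visit 3.
          Visit 20.
          At 20: no right child.
        Visit 33.
        At 33: no right child.
      Visit 24.
      At 24: go right to 36.
        At 36: go left to 38.
          At 38: go left to 7.
            7 is a leaf — visit 7.
          Visit 38.
          At 38: no right child.
        Visit 36.
        At 36: no right child.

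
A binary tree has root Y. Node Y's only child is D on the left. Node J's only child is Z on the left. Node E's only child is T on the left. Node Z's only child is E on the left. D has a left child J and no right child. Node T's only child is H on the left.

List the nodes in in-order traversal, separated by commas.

In-order visits the left subtree, then the node, then the right subtree.
At Y: go left to D.
  At D: go left to J.
    At J: go left to Z.
      At Z: go left to E.
        At E: go left to T.
          At T: go left to H.
            H is a leaf — visit H.
          Visit T.
          At T: no right child.
        Visit E.
        At E: no right child.
      Visit Z.
      At Z: no right child.
    Visit J.
    At J: no right child.
  Visit D.
  At D: no right child.
Visit Y.
At Y: no right child.

H, T, E, Z, J, D, Y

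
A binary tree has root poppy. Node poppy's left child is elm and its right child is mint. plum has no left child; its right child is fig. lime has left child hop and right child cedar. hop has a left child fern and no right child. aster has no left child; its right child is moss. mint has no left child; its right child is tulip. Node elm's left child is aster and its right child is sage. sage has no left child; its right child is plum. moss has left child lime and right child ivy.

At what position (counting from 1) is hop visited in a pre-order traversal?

Pre-order visits the node, then its left subtree, then its right subtree.
Visit poppy.
At poppy: go left to elm.
  Visit elm.
  At elm: go left to aster.
    Visit aster.
    At aster: no left child.
    At aster: go right to moss.
      Visit moss.
      At moss: go left to lime.
        Visit lime.
        At lime: go left to hop.
          Visit hop.
          At hop: go left to fern.
            fern is a leaf — visit fern.
          At hop: no right child.
        At lime: go right to cedar.
          cedar is a leaf — visit cedar.
      At moss: go right to ivy.
        ivy is a leaf — visit ivy.
  At elm: go right to sage.
    Visit sage.
    At sage: no left child.
    At sage: go right to plum.
      Visit plum.
      At plum: no left child.
      At plum: go right to fig.
        fig is a leaf — visit fig.
At poppy: go right to mint.
  Visit mint.
  At mint: no left child.
  At mint: go right to tulip.
    tulip is a leaf — visit tulip.
Full pre-order sequence: poppy, elm, aster, moss, lime, hop, fern, cedar, ivy, sage, plum, fig, mint, tulip.

6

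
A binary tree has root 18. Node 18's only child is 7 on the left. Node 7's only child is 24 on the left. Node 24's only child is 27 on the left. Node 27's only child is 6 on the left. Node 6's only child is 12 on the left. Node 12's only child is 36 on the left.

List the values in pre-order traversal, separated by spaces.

Pre-order visits the node, then its left subtree, then its right subtree.
Visit 18.
At 18: go left to 7.
  Visit 7.
  At 7: go left to 24.
    Visit 24.
    At 24: go left to 27.
      Visit 27.
      At 27: go left to 6.
        Visit 6.
        At 6: go left to 12.
          Visit 12.
          At 12: go left to 36.
            36 is a leaf — visit 36.
          At 12: no right child.
        At 6: no right child.
      At 27: no right child.
    At 24: no right child.
  At 7: no right child.
At 18: no right child.

18 7 24 27 6 12 36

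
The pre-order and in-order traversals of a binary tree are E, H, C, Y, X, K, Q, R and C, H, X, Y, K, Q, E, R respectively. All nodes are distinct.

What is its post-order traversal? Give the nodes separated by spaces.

The first element of pre-order is the root; it splits in-order into left and right subtrees.
Root E: left subtree has 6 nodes {C, H, X, Y, K, Q}, right has 1 {R}.
  Root H: left subtree has 1 node {C}, right has 4 {X, Y, K, Q}.
    Root Y: left subtree has 1 node {X}, right has 2 {K, Q}.
      Root K: left subtree has 0 nodes { }, right has 1 {Q}.

C X Q K Y H R E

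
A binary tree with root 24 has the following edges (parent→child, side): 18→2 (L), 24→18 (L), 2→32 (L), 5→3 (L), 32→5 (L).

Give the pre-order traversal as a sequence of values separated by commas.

24, 18, 2, 32, 5, 3

Pre-order visits the node, then its left subtree, then its right subtree.
Visit 24.
At 24: go left to 18.
  Visit 18.
  At 18: go left to 2.
    Visit 2.
    At 2: go left to 32.
      Visit 32.
      At 32: go left to 5.
        Visit 5.
        At 5: go left to 3.
          3 is a leaf — visit 3.
        At 5: no right child.
      At 32: no right child.
    At 2: no right child.
  At 18: no right child.
At 24: no right child.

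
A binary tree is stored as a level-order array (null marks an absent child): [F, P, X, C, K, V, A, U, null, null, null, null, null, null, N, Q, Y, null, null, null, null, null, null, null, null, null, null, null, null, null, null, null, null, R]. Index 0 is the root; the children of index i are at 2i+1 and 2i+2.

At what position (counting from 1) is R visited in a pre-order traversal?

7

Pre-order visits the node, then its left subtree, then its right subtree.
Visit F.
At F: go left to P.
  Visit P.
  At P: go left to C.
    Visit C.
    At C: go left to U.
      Visit U.
      At U: go left to Q.
        Q is a leaf — visit Q.
      At U: go right to Y.
        Visit Y.
        At Y: go left to R.
          R is a leaf — visit R.
        At Y: no right child.
    At C: no right child.
  At P: go right to K.
    K is a leaf — visit K.
At F: go right to X.
  Visit X.
  At X: go left to V.
    V is a leaf — visit V.
  At X: go right to A.
    Visit A.
    At A: no left child.
    At A: go right to N.
      N is a leaf — visit N.
Full pre-order sequence: F, P, C, U, Q, Y, R, K, X, V, A, N.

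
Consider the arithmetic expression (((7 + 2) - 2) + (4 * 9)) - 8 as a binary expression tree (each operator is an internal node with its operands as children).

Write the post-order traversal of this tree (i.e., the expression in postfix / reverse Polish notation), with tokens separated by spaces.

7 2 + 2 - 4 9 * + 8 -

Post-order on an expression tree gives postfix notation: for each operator, emit left operand, right operand, then the operator.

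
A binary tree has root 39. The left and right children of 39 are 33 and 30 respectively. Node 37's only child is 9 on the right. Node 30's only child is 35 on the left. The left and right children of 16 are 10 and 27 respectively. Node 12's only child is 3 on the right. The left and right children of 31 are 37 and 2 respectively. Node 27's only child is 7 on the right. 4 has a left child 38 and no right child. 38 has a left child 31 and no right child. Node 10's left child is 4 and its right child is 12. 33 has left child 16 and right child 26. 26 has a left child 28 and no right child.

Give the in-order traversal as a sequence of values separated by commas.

37, 9, 31, 2, 38, 4, 10, 12, 3, 16, 27, 7, 33, 28, 26, 39, 35, 30

In-order visits the left subtree, then the node, then the right subtree.
At 39: go left to 33.
  At 33: go left to 16.
    At 16: go left to 10.
      At 10: go left to 4.
        At 4: go left to 38.
          At 38: go left to 31.
            At 31: go left to 37.
              At 37: no left child.
              Visit 37.
              At 37: go right to 9.
                9 is a leaf — visit 9.
            Visit 31.
            At 31: go right to 2.
              2 is a leaf — visit 2.
          Visit 38.
          At 38: no right child.
        Visit 4.
        At 4: no right child.
      Visit 10.
      At 10: go right to 12.
        At 12: no left child.
        Visit 12.
        At 12: go right to 3.
          3 is a leaf — visit 3.
    Visit 16.
    At 16: go right to 27.
      At 27: no left child.
      Visit 27.
      At 27: go right to 7.
        7 is a leaf — visit 7.
  Visit 33.
  At 33: go right to 26.
    At 26: go left to 28.
      28 is a leaf — visit 28.
    Visit 26.
    At 26: no right child.
Visit 39.
At 39: go right to 30.
  At 30: go left to 35.
    35 is a leaf — visit 35.
  Visit 30.
  At 30: no right child.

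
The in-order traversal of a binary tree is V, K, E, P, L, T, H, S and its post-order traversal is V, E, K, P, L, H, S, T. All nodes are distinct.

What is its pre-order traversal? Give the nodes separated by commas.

The last element of post-order is the root; it splits in-order into left and right subtrees.
Root T: left subtree has 5 nodes {V, K, E, P, L}, right has 2 {H, S}.
  Root L: left subtree has 4 nodes {V, K, E, P}, right has 0 { }.
    Root P: left subtree has 3 nodes {V, K, E}, right has 0 { }.
      Root K: left subtree has 1 node {V}, right has 1 {E}.
  Root S: left subtree has 1 node {H}, right has 0 { }.

T, L, P, K, V, E, S, H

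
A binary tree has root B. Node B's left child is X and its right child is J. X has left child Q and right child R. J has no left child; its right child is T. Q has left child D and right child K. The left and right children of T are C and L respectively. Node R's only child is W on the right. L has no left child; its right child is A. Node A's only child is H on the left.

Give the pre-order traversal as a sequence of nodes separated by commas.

B, X, Q, D, K, R, W, J, T, C, L, A, H

Pre-order visits the node, then its left subtree, then its right subtree.
Visit B.
At B: go left to X.
  Visit X.
  At X: go left to Q.
    Visit Q.
    At Q: go left to D.
      D is a leaf — visit D.
    At Q: go right to K.
      K is a leaf — visit K.
  At X: go right to R.
    Visit R.
    At R: no left child.
    At R: go right to W.
      W is a leaf — visit W.
At B: go right to J.
  Visit J.
  At J: no left child.
  At J: go right to T.
    Visit T.
    At T: go left to C.
      C is a leaf — visit C.
    At T: go right to L.
      Visit L.
      At L: no left child.
      At L: go right to A.
        Visit A.
        At A: go left to H.
          H is a leaf — visit H.
        At A: no right child.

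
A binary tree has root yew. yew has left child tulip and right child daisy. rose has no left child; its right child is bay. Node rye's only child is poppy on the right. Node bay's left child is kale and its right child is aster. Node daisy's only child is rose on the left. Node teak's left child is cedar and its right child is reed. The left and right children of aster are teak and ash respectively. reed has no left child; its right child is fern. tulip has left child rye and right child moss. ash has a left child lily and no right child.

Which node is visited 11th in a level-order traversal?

Level-order visits nodes level by level from the root, left to right within each level.
Level 0: yew
Level 1: tulip, daisy
Level 2: rye, moss, rose
Level 3: poppy, bay
Level 4: kale, aster
Level 5: teak, ash
Level 6: cedar, reed, lily
Level 7: fern
Full level-order sequence: yew, tulip, daisy, rye, moss, rose, poppy, bay, kale, aster, teak, ash, cedar, reed, lily, fern.

teak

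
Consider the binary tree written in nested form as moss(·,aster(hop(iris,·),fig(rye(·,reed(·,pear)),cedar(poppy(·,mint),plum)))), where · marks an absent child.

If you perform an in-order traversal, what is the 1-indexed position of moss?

In-order visits the left subtree, then the node, then the right subtree.
At moss: no left child.
Visit moss.
At moss: go right to aster.
  At aster: go left to hop.
    At hop: go left to iris.
      iris is a leaf — visit iris.
    Visit hop.
    At hop: no right child.
  Visit aster.
  At aster: go right to fig.
    At fig: go left to rye.
      At rye: no left child.
      Visit rye.
      At rye: go right to reed.
        At reed: no left child.
        Visit reed.
        At reed: go right to pear.
          pear is a leaf — visit pear.
    Visit fig.
    At fig: go right to cedar.
      At cedar: go left to poppy.
        At poppy: no left child.
        Visit poppy.
        At poppy: go right to mint.
          mint is a leaf — visit mint.
      Visit cedar.
      At cedar: go right to plum.
        plum is a leaf — visit plum.
Full in-order sequence: moss, iris, hop, aster, rye, reed, pear, fig, poppy, mint, cedar, plum.

1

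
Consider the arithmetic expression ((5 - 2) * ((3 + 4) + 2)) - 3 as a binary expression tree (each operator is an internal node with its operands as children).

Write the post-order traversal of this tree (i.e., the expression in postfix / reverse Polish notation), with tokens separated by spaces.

5 2 - 3 4 + 2 + * 3 -

Post-order on an expression tree gives postfix notation: for each operator, emit left operand, right operand, then the operator.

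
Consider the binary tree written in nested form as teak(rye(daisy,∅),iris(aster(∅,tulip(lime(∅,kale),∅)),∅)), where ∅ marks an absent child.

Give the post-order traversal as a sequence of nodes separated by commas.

daisy, rye, kale, lime, tulip, aster, iris, teak

Post-order visits the left subtree, then the right subtree, then the node.
At teak: go left to rye.
  At rye: go left to daisy.
    daisy is a leaf — visit daisy.
  At rye: no right child.
  Visit rye.
At teak: go right to iris.
  At iris: go left to aster.
    At aster: no left child.
    At aster: go right to tulip.
      At tulip: go left to lime.
        At lime: no left child.
        At lime: go right to kale.
          kale is a leaf — visit kale.
        Visit lime.
      At tulip: no right child.
      Visit tulip.
    Visit aster.
  At iris: no right child.
  Visit iris.
Visit teak.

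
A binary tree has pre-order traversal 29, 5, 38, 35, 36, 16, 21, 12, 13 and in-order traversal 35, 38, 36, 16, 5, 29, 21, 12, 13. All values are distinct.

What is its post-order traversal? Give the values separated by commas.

35, 16, 36, 38, 5, 13, 12, 21, 29

The first element of pre-order is the root; it splits in-order into left and right subtrees.
Root 29: left subtree has 5 nodes {35, 38, 36, 16, 5}, right has 3 {21, 12, 13}.
  Root 5: left subtree has 4 nodes {35, 38, 36, 16}, right has 0 { }.
    Root 38: left subtree has 1 node {35}, right has 2 {36, 16}.
      Root 36: left subtree has 0 nodes { }, right has 1 {16}.
  Root 21: left subtree has 0 nodes { }, right has 2 {12, 13}.
    Root 12: left subtree has 0 nodes { }, right has 1 {13}.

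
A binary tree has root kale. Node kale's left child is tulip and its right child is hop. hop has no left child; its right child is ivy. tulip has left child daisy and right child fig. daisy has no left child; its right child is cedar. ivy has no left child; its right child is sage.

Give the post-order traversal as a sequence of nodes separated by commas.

cedar, daisy, fig, tulip, sage, ivy, hop, kale

Post-order visits the left subtree, then the right subtree, then the node.
At kale: go left to tulip.
  At tulip: go left to daisy.
    At daisy: no left child.
    At daisy: go right to cedar.
      cedar is a leaf — visit cedar.
    Visit daisy.
  At tulip: go right to fig.
    fig is a leaf — visit fig.
  Visit tulip.
At kale: go right to hop.
  At hop: no left child.
  At hop: go right to ivy.
    At ivy: no left child.
    At ivy: go right to sage.
      sage is a leaf — visit sage.
    Visit ivy.
  Visit hop.
Visit kale.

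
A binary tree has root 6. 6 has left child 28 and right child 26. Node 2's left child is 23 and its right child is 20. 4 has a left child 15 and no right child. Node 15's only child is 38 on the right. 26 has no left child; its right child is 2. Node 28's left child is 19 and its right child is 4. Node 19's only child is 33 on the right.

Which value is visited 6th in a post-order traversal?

Post-order visits the left subtree, then the right subtree, then the node.
At 6: go left to 28.
  At 28: go left to 19.
    At 19: no left child.
    At 19: go right to 33.
      33 is a leaf — visit 33.
    Visit 19.
  At 28: go right to 4.
    At 4: go left to 15.
      At 15: no left child.
      At 15: go right to 38.
        38 is a leaf — visit 38.
      Visit 15.
    At 4: no right child.
    Visit 4.
  Visit 28.
At 6: go right to 26.
  At 26: no left child.
  At 26: go right to 2.
    At 2: go left to 23.
      23 is a leaf — visit 23.
    At 2: go right to 20.
      20 is a leaf — visit 20.
    Visit 2.
  Visit 26.
Visit 6.
Full post-order sequence: 33, 19, 38, 15, 4, 28, 23, 20, 2, 26, 6.

28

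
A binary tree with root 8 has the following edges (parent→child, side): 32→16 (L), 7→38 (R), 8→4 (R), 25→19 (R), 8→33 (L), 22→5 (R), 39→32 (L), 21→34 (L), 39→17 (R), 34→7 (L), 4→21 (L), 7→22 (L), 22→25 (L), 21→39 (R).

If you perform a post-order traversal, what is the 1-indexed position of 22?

5

Post-order visits the left subtree, then the right subtree, then the node.
At 8: go left to 33.
  33 is a leaf — visit 33.
At 8: go right to 4.
  At 4: go left to 21.
    At 21: go left to 34.
      At 34: go left to 7.
        At 7: go left to 22.
          At 22: go left to 25.
            At 25: no left child.
            At 25: go right to 19.
              19 is a leaf — visit 19.
            Visit 25.
          At 22: go right to 5.
            5 is a leaf — visit 5.
          Visit 22.
        At 7: go right to 38.
          38 is a leaf — visit 38.
        Visit 7.
      At 34: no right child.
      Visit 34.
    At 21: go right to 39.
      At 39: go left to 32.
        At 32: go left to 16.
          16 is a leaf — visit 16.
        At 32: no right child.
        Visit 32.
      At 39: go right to 17.
        17 is a leaf — visit 17.
      Visit 39.
    Visit 21.
  At 4: no right child.
  Visit 4.
Visit 8.
Full post-order sequence: 33, 19, 25, 5, 22, 38, 7, 34, 16, 32, 17, 39, 21, 4, 8.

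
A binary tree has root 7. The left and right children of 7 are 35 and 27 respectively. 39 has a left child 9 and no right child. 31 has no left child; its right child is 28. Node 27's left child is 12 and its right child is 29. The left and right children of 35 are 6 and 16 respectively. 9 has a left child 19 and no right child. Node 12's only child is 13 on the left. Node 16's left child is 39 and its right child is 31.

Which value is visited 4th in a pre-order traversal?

16

Pre-order visits the node, then its left subtree, then its right subtree.
Visit 7.
At 7: go left to 35.
  Visit 35.
  At 35: go left to 6.
    6 is a leaf — visit 6.
  At 35: go right to 16.
    Visit 16.
    At 16: go left to 39.
      Visit 39.
      At 39: go left to 9.
        Visit 9.
        At 9: go left to 19.
          19 is a leaf — visit 19.
        At 9: no right child.
      At 39: no right child.
    At 16: go right to 31.
      Visit 31.
      At 31: no left child.
      At 31: go right to 28.
        28 is a leaf — visit 28.
At 7: go right to 27.
  Visit 27.
  At 27: go left to 12.
    Visit 12.
    At 12: go left to 13.
      13 is a leaf — visit 13.
    At 12: no right child.
  At 27: go right to 29.
    29 is a leaf — visit 29.
Full pre-order sequence: 7, 35, 6, 16, 39, 9, 19, 31, 28, 27, 12, 13, 29.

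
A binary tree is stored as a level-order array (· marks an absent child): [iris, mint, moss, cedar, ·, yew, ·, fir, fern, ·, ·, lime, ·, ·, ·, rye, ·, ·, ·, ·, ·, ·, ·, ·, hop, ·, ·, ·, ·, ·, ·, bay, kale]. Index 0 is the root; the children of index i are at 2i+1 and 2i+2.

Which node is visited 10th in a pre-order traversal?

yew

Pre-order visits the node, then its left subtree, then its right subtree.
Visit iris.
At iris: go left to mint.
  Visit mint.
  At mint: go left to cedar.
    Visit cedar.
    At cedar: go left to fir.
      Visit fir.
      At fir: go left to rye.
        Visit rye.
        At rye: go left to bay.
          bay is a leaf — visit bay.
        At rye: go right to kale.
          kale is a leaf — visit kale.
      At fir: no right child.
    At cedar: go right to fern.
      fern is a leaf — visit fern.
  At mint: no right child.
At iris: go right to moss.
  Visit moss.
  At moss: go left to yew.
    Visit yew.
    At yew: go left to lime.
      Visit lime.
      At lime: no left child.
      At lime: go right to hop.
        hop is a leaf — visit hop.
    At yew: no right child.
  At moss: no right child.
Full pre-order sequence: iris, mint, cedar, fir, rye, bay, kale, fern, moss, yew, lime, hop.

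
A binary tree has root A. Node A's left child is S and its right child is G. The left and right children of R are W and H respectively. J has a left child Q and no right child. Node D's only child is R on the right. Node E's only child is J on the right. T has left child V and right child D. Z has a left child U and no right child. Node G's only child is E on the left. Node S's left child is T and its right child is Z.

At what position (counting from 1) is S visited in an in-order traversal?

7

In-order visits the left subtree, then the node, then the right subtree.
At A: go left to S.
  At S: go left to T.
    At T: go left to V.
      V is a leaf — visit V.
    Visit T.
    At T: go right to D.
      At D: no left child.
      Visit D.
      At D: go right to R.
        At R: go left to W.
          W is a leaf — visit W.
        Visit R.
        At R: go right to H.
          H is a leaf — visit H.
  Visit S.
  At S: go right to Z.
    At Z: go left to U.
      U is a leaf — visit U.
    Visit Z.
    At Z: no right child.
Visit A.
At A: go right to G.
  At G: go left to E.
    At E: no left child.
    Visit E.
    At E: go right to J.
      At J: go left to Q.
        Q is a leaf — visit Q.
      Visit J.
      At J: no right child.
  Visit G.
  At G: no right child.
Full in-order sequence: V, T, D, W, R, H, S, U, Z, A, E, Q, J, G.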